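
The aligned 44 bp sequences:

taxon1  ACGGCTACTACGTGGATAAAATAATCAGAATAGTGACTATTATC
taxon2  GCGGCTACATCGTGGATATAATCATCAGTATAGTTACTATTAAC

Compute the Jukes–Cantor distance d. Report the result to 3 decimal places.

0.208

The sequences differ at 8 of 44 sites (1, 9, 10, 19, 23, 29, 35, 43), so p = 8/44 ≈ 0.181818.
d = −(3/4) ln(1 − 4p/3) = −0.75 ln(1 − 0.242424) = −0.75 ln(0.757576)
  = −0.75 × (-0.277631) = 0.208223 substitutions/site.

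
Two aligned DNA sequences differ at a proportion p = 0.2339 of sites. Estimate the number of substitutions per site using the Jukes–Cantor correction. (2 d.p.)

d = −(3/4) ln(1 − 4p/3) = −0.75 ln(1 − 0.311867) = −0.75 ln(0.688133)
  = −0.75 × (-0.373773) = 0.280330 substitutions/site.

0.28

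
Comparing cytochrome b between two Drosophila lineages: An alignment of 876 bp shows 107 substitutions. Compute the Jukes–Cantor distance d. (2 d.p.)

0.13

p = 107/876 ≈ 0.122146.
d = −(3/4) ln(1 − 4p/3) = −0.75 ln(1 − 0.162861) = −0.75 ln(0.837139)
  = −0.75 × (-0.177765) = 0.133324 substitutions/site.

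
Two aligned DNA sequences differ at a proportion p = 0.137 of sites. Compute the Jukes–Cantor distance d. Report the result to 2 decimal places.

0.15

d = −(3/4) ln(1 − 4p/3) = −0.75 ln(1 − 0.182667) = −0.75 ln(0.817333)
  = −0.75 × (-0.201709) = 0.151282 substitutions/site.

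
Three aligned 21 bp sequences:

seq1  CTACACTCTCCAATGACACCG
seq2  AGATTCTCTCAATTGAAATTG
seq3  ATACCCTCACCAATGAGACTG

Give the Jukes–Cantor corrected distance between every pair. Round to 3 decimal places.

seq1–seq2: 9/21 sites differ → p ≈ 0.428571, d = −0.75 ln(1 − 0.571428) = 0.635472 ≈ 0.635.
seq1–seq3: 5/21 sites differ → p ≈ 0.238095, d = −0.75 ln(1 − 0.31746) = 0.286451 ≈ 0.286.
seq2–seq3: 8/21 sites differ → p ≈ 0.380952, d = −0.75 ln(1 − 0.507936) = 0.531860 ≈ 0.532.

d(seq1,seq2) = 0.635, d(seq1,seq3) = 0.286, d(seq2,seq3) = 0.532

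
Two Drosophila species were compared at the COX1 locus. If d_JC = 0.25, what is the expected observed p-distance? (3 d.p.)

0.213

p = (3/4)(1 − e^(−4d/3)) = 0.75 × (1 − e^(-0.333333)) = 0.75 × (1 − 0.716532) = 0.212601.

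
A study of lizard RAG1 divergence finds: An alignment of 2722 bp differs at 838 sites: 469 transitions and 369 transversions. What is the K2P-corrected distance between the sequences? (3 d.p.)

0.406

P = 469/2722 ≈ 0.1723 and Q = 369/2722 ≈ 0.135562.
Under the Kimura two-parameter model, d = −½ ln(1 − 2P − Q) − ¼ ln(1 − 2Q).
1 − 2P − Q = 0.519838, giving −½ ln(0.519838) = 0.327119.
1 − 2Q = 0.728876, giving −¼ ln(0.728876) = 0.079063.
d = 0.327119 + 0.079063 = 0.406182.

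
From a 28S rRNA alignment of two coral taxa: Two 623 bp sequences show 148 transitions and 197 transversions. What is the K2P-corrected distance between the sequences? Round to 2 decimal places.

P = 148/623 ≈ 0.23756 and Q = 197/623 ≈ 0.316212.
Under the Kimura two-parameter model, d = −½ ln(1 − 2P − Q) − ¼ ln(1 − 2Q).
1 − 2P − Q = 0.208668, giving −½ ln(0.208668) = 0.783505.
1 − 2Q = 0.367576, giving −¼ ln(0.367576) = 0.250206.
d = 0.783505 + 0.250206 = 1.033711.

1.03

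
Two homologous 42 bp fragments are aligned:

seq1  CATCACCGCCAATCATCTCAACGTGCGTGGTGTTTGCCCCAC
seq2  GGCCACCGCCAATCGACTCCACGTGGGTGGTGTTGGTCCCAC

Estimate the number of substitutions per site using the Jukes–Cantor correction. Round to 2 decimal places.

The sequences differ at 9 of 42 sites (1, 2, 3, 15, 16, 20, 26, 35, 37), so p = 9/42 ≈ 0.214286.
d = −(3/4) ln(1 − 4p/3) = −0.75 ln(1 − 0.285715) = −0.75 ln(0.714285)
  = −0.75 × (-0.336473) = 0.252355 substitutions/site.

0.25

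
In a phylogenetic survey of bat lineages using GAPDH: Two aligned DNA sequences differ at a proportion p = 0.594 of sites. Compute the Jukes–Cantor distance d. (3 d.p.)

1.178

d = −(3/4) ln(1 − 4p/3) = −0.75 ln(1 − 0.792) = −0.75 ln(0.208)
  = −0.75 × (-1.570217) = 1.177663 substitutions/site.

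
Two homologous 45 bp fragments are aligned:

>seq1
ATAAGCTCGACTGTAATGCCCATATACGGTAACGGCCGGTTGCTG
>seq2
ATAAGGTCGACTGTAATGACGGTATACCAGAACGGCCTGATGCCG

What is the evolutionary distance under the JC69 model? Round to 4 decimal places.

The sequences differ at 10 of 45 sites (6, 19, 21, 22, 28, 29, 30, 38, 40, 44), so p = 10/45 ≈ 0.222222.
d = −(3/4) ln(1 − 4p/3) = −0.75 ln(1 − 0.296296) = −0.75 ln(0.703704)
  = −0.75 × (-0.351397) = 0.263548 substitutions/site.

0.2635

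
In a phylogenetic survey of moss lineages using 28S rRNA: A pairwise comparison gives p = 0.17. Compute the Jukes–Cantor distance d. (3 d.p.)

0.193

d = −(3/4) ln(1 − 4p/3) = −0.75 ln(1 − 0.226667) = −0.75 ln(0.773333)
  = −0.75 × (-0.257046) = 0.192785 substitutions/site.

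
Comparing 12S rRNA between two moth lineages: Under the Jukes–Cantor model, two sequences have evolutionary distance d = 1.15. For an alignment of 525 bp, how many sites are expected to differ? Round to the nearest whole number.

Invert JC69: p = (3/4)(1 − e^(−4d/3)) = 0.75 × (1 − e^(-1.533333)) = 0.75 × (1 − 0.215815) = 0.588139.
Expected differing sites = pL ≈ 0.588139 × 525 = 308.772975 ≈ 309.

309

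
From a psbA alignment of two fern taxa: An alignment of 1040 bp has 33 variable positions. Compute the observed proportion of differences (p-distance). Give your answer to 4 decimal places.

0.0317

p = 33/1040 = 0.031730… ≈ 0.0317 (to 4 d.p.).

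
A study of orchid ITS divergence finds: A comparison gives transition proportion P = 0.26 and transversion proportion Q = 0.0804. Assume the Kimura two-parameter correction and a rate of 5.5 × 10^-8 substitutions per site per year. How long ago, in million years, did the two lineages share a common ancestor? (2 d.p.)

4.57

Under the Kimura two-parameter model, d = −½ ln(1 − 2P − Q) − ¼ ln(1 − 2Q).
1 − 2P − Q = 0.3996, giving −½ ln(0.3996) = 0.458646.
1 − 2Q = 0.8392, giving −¼ ln(0.8392) = 0.043827.
d = 0.458646 + 0.043827 = 0.502473.
Under a molecular clock d = 2μt, so t = d/(2μ) = 0.502473 / (2 × 5.5 × 10^-8) = 4.57 million years.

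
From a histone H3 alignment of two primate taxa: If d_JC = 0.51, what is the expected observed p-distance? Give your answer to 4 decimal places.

0.3700

p = (3/4)(1 − e^(−4d/3)) = 0.75 × (1 − e^(-0.68)) = 0.75 × (1 − 0.506617) = 0.370037.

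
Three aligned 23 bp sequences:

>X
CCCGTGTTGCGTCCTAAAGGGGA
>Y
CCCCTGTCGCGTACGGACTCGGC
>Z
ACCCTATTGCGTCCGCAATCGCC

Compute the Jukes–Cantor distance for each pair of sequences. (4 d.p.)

d(X,Y) = 0.5532, d(X,Z) = 0.5532, d(Y,Z) = 0.3904

X–Y: 9/23 sites differ → p ≈ 0.391304, d = −0.75 ln(1 − 0.521739) = 0.553199 ≈ 0.5532.
X–Z: 9/23 sites differ → p ≈ 0.391304, d = −0.75 ln(1 − 0.521739) = 0.553199 ≈ 0.5532.
Y–Z: 7/23 sites differ → p ≈ 0.304348, d = −0.75 ln(1 − 0.405797) = 0.390401 ≈ 0.3904.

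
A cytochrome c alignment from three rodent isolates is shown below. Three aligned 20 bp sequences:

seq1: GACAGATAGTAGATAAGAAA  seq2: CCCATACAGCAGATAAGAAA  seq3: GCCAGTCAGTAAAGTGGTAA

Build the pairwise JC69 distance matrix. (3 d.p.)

seq1–seq2: 5/20 sites differ → p = 0.25, d = −0.75 ln(1 − 0.333333) = 0.304098 ≈ 0.304.
seq1–seq3: 8/20 sites differ → p = 0.4, d = −0.75 ln(1 − 0.533333) = 0.571605 ≈ 0.572.
seq2–seq3: 9/20 sites differ → p = 0.45, d = −0.75 ln(1 − 0.6) = 0.687218 ≈ 0.687.

d(seq1,seq2) = 0.304, d(seq1,seq3) = 0.572, d(seq2,seq3) = 0.687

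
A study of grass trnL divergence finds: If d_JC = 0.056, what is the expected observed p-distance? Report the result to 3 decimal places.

p = (3/4)(1 − e^(−4d/3)) = 0.75 × (1 − e^(-0.074667)) = 0.75 × (1 − 0.928052) = 0.053961.

0.054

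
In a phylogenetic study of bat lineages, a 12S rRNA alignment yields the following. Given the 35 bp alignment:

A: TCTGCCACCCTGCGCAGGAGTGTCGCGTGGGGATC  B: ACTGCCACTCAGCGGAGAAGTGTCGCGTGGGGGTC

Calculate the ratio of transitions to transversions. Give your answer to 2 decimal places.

Transitions are A↔G and C↔T; transversions are all other mismatches.
Transitions: 3. Transversions: 3.
R = 3/3 = 1.00.

1.00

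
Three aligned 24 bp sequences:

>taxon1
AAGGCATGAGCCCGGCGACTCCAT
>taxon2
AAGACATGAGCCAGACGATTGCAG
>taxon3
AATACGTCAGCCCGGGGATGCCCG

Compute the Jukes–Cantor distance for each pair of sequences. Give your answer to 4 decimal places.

d(taxon1,taxon2) = 0.3041, d(taxon1,taxon3) = 0.5199, d(taxon2,taxon3) = 0.5199

taxon1–taxon2: 6/24 sites differ → p = 0.25, d = −0.75 ln(1 − 0.333333) = 0.304098 ≈ 0.3041.
taxon1–taxon3: 9/24 sites differ → p = 0.375, d = −0.75 ln(1 − 0.5) = 0.519860 ≈ 0.5199.
taxon2–taxon3: 9/24 sites differ → p = 0.375, d = −0.75 ln(1 − 0.5) = 0.519860 ≈ 0.5199.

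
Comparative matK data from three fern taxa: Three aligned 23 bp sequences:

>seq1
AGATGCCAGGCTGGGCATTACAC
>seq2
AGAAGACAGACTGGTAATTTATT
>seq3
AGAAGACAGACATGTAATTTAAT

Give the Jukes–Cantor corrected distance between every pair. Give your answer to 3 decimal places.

d(seq1,seq2) = 0.553, d(seq1,seq3) = 0.650, d(seq2,seq3) = 0.143

seq1–seq2: 9/23 sites differ → p ≈ 0.391304, d = −0.75 ln(1 − 0.521739) = 0.553199 ≈ 0.553.
seq1–seq3: 10/23 sites differ → p ≈ 0.434783, d = −0.75 ln(1 − 0.579711) = 0.650110 ≈ 0.650.
seq2–seq3: 3/23 sites differ → p ≈ 0.130435, d = −0.75 ln(1 − 0.173913) = 0.143291 ≈ 0.143.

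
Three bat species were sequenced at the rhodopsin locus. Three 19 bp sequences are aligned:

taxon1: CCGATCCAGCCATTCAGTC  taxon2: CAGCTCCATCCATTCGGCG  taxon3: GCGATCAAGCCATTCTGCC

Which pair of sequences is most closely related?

taxon1 and taxon3

taxon1–taxon2: 6/19 differ, p = 0.316, d = 0.410.
taxon1–taxon3: 4/19 differ, p = 0.211, d = 0.247.
taxon2–taxon3: 7/19 differ, p = 0.368, d = 0.507.
The smallest distance is between taxon1 and taxon3.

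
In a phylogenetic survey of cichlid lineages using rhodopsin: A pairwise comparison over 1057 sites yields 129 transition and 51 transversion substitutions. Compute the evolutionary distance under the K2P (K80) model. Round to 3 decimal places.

P = 129/1057 ≈ 0.122044 and Q = 51/1057 ≈ 0.04825.
Under the Kimura two-parameter model, d = −½ ln(1 − 2P − Q) − ¼ ln(1 − 2Q).
1 − 2P − Q = 0.707662, giving −½ ln(0.707662) = 0.172894.
1 − 2Q = 0.9035, giving −¼ ln(0.9035) = 0.025370.
d = 0.172894 + 0.025370 = 0.198264.

0.198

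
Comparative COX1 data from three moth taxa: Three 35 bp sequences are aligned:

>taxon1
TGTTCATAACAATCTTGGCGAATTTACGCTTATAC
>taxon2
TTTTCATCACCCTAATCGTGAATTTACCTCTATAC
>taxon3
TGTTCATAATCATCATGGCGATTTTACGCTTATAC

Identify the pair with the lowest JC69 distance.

taxon1 and taxon3

taxon1–taxon2: 11/35 differ, p = 0.314, d = 0.407.
taxon1–taxon3: 4/35 differ, p = 0.114, d = 0.124.
taxon2–taxon3: 11/35 differ, p = 0.314, d = 0.407.
The smallest distance is between taxon1 and taxon3.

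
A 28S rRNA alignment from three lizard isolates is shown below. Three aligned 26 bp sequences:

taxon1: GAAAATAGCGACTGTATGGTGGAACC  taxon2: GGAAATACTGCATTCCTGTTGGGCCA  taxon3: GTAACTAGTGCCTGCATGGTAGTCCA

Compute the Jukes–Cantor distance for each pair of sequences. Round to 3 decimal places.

d(taxon1,taxon2) = 0.717, d(taxon1,taxon3) = 0.464, d(taxon2,taxon3) = 0.464

taxon1–taxon2: 12/26 sites differ → p ≈ 0.461538, d = −0.75 ln(1 − 0.615384) = 0.716632 ≈ 0.717.
taxon1–taxon3: 9/26 sites differ → p ≈ 0.346154, d = −0.75 ln(1 − 0.461539) = 0.464280 ≈ 0.464.
taxon2–taxon3: 9/26 sites differ → p ≈ 0.346154, d = −0.75 ln(1 − 0.461539) = 0.464280 ≈ 0.464.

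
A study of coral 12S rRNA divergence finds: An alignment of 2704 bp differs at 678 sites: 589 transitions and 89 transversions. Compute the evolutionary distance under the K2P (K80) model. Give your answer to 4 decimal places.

P = 589/2704 ≈ 0.217825 and Q = 89/2704 ≈ 0.032914.
Under the Kimura two-parameter model, d = −½ ln(1 − 2P − Q) − ¼ ln(1 − 2Q).
1 − 2P − Q = 0.531436, giving −½ ln(0.531436) = 0.316086.
1 − 2Q = 0.934172, giving −¼ ln(0.934172) = 0.017024.
d = 0.316086 + 0.017024 = 0.333110.

0.3331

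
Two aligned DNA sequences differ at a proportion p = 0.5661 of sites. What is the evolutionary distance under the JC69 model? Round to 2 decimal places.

1.05

d = −(3/4) ln(1 − 4p/3) = −0.75 ln(1 − 0.7548) = −0.75 ln(0.2452)
  = −0.75 × (-1.405681) = 1.054261 substitutions/site.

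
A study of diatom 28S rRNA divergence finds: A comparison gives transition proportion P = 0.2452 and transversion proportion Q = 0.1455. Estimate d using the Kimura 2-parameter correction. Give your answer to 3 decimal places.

Under the Kimura two-parameter model, d = −½ ln(1 − 2P − Q) − ¼ ln(1 − 2Q).
1 − 2P − Q = 0.3641, giving −½ ln(0.3641) = 0.505163.
1 − 2Q = 0.709, giving −¼ ln(0.709) = 0.085975.
d = 0.505163 + 0.085975 = 0.591138.

0.591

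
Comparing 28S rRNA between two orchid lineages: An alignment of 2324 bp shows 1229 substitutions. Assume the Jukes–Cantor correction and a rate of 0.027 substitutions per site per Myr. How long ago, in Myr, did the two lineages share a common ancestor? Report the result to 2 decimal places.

p = 1229/2324 ≈ 0.52883.
d = −(3/4) ln(1 − 4p/3) = −0.75 ln(1 − 0.705107) = −0.75 ln(0.294893)
  = −0.75 × (-1.221143) = 0.915857 substitutions/site.
Under a molecular clock d = 2μt, so t = d/(2μ) = 0.915857 / (2 × 0.027) = 16.96 Myr.

16.96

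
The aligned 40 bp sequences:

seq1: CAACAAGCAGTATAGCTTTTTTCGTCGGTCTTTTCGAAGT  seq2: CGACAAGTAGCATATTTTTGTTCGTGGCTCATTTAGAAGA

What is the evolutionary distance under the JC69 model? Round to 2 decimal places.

The sequences differ at 11 of 40 sites, so p = 11/40 = 0.275.
d = −(3/4) ln(1 − 4p/3) = −0.75 ln(1 − 0.366667) = −0.75 ln(0.633333)
  = −0.75 × (-0.456759) = 0.342569 substitutions/site.

0.34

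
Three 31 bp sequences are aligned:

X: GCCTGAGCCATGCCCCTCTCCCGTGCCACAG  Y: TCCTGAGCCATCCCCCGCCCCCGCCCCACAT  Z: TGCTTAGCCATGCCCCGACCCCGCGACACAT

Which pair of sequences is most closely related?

X–Y: 7/31 differ, p = 0.226, d = 0.269.
X–Z: 9/31 differ, p = 0.290, d = 0.367.
Y–Z: 6/31 differ, p = 0.194, d = 0.224.
The smallest distance is between Y and Z.

Y and Z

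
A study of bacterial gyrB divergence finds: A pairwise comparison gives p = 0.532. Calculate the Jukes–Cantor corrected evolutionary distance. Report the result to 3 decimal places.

d = −(3/4) ln(1 − 4p/3) = −0.75 ln(1 − 0.709333) = −0.75 ln(0.290667)
  = −0.75 × (-1.235577) = 0.926683 substitutions/site.

0.927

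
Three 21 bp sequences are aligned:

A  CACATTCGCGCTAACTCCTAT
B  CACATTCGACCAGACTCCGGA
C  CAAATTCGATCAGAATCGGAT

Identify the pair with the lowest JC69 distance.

B and C

A–B: 7/21 differ, p = 0.333, d = 0.441.
A–C: 8/21 differ, p = 0.381, d = 0.532.
B–C: 6/21 differ, p = 0.286, d = 0.360.
The smallest distance is between B and C.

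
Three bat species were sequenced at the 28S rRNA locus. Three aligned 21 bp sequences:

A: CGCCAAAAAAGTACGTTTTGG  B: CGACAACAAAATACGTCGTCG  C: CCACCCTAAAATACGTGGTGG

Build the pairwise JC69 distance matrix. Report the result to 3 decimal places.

A–B: 6/21 sites differ → p ≈ 0.285714, d = −0.75 ln(1 − 0.380952) = 0.359679 ≈ 0.360.
A–C: 8/21 sites differ → p ≈ 0.380952, d = −0.75 ln(1 − 0.507936) = 0.531860 ≈ 0.532.
B–C: 6/21 sites differ → p ≈ 0.285714, d = −0.75 ln(1 − 0.380952) = 0.359679 ≈ 0.360.

d(A,B) = 0.360, d(A,C) = 0.532, d(B,C) = 0.360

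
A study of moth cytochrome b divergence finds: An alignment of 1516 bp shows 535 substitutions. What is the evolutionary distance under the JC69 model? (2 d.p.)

p = 535/1516 ≈ 0.352902.
d = −(3/4) ln(1 − 4p/3) = −0.75 ln(1 − 0.470536) = −0.75 ln(0.529464)
  = −0.75 × (-0.635890) = 0.476918 substitutions/site.

0.48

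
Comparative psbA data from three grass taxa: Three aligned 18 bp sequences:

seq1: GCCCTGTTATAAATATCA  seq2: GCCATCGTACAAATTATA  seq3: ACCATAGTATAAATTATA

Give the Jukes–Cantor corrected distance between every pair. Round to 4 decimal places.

d(seq1,seq2) = 0.5482, d(seq1,seq3) = 0.5482, d(seq2,seq3) = 0.1885

seq1–seq2: 7/18 sites differ → p ≈ 0.388889, d = −0.75 ln(1 − 0.518519) = 0.548166 ≈ 0.5482.
seq1–seq3: 7/18 sites differ → p ≈ 0.388889, d = −0.75 ln(1 − 0.518519) = 0.548166 ≈ 0.5482.
seq2–seq3: 3/18 sites differ → p ≈ 0.166667, d = −0.75 ln(1 − 0.222223) = 0.188487 ≈ 0.1885.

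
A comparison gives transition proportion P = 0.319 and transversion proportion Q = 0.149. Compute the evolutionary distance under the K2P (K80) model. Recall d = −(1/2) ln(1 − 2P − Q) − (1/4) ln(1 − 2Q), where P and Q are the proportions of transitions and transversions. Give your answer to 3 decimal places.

Under the Kimura two-parameter model, d = −½ ln(1 − 2P − Q) − ¼ ln(1 − 2Q).
1 − 2P − Q = 0.213, giving −½ ln(0.213) = 0.773232.
1 − 2Q = 0.702, giving −¼ ln(0.702) = 0.088455.
d = 0.773232 + 0.088455 = 0.861687.

0.862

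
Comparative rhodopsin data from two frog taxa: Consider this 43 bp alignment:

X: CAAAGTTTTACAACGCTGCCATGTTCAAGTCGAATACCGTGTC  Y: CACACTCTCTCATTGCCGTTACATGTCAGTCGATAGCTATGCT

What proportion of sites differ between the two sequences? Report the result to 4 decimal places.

0.5116

The sequences differ at 22 of 43 positions.
p = 22/43 = 0.511627… ≈ 0.5116 (to 4 d.p.).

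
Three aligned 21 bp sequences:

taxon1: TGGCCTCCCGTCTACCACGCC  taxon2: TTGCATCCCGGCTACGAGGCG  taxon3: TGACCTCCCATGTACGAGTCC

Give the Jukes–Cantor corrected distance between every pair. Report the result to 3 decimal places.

taxon1–taxon2: 6/21 sites differ → p ≈ 0.285714, d = −0.75 ln(1 − 0.380952) = 0.359679 ≈ 0.360.
taxon1–taxon3: 6/21 sites differ → p ≈ 0.285714, d = −0.75 ln(1 − 0.380952) = 0.359679 ≈ 0.360.
taxon2–taxon3: 8/21 sites differ → p ≈ 0.380952, d = −0.75 ln(1 − 0.507936) = 0.531860 ≈ 0.532.

d(taxon1,taxon2) = 0.360, d(taxon1,taxon3) = 0.360, d(taxon2,taxon3) = 0.532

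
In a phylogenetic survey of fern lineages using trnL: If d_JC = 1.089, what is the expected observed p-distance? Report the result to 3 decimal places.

0.574

p = (3/4)(1 − e^(−4d/3)) = 0.75 × (1 − e^(-1.452)) = 0.75 × (1 − 0.234102) = 0.574424.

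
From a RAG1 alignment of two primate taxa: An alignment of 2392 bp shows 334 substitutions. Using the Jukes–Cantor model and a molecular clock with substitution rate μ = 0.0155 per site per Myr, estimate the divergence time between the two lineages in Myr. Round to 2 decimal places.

p = 334/2392 ≈ 0.139632.
d = −(3/4) ln(1 − 4p/3) = −0.75 ln(1 − 0.186176) = −0.75 ln(0.813824)
  = −0.75 × (-0.206011) = 0.154508 substitutions/site.
Under a molecular clock d = 2μt, so t = d/(2μ) = 0.154508 / (2 × 0.0155) = 4.98 Myr.

4.98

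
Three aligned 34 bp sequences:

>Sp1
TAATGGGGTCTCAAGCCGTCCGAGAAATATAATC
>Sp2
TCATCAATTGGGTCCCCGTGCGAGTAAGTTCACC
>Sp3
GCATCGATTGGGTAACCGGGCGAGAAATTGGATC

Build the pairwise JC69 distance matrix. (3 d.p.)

Sp1–Sp2: 17/34 sites differ → p = 0.5, d = −0.75 ln(1 − 0.666667) = 0.823960 ≈ 0.824.
Sp1–Sp3: 15/34 sites differ → p ≈ 0.441176, d = −0.75 ln(1 − 0.588235) = 0.665477 ≈ 0.665.
Sp2–Sp3: 10/34 sites differ → p ≈ 0.294118, d = −0.75 ln(1 − 0.392157) = 0.373379 ≈ 0.373.

d(Sp1,Sp2) = 0.824, d(Sp1,Sp3) = 0.665, d(Sp2,Sp3) = 0.373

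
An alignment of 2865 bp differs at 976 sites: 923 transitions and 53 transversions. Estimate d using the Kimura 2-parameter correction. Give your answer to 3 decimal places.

P = 923/2865 ≈ 0.322164 and Q = 53/2865 ≈ 0.018499.
Under the Kimura two-parameter model, d = −½ ln(1 − 2P − Q) − ¼ ln(1 − 2Q).
1 − 2P − Q = 0.337173, giving −½ ln(0.337173) = 0.543580.
1 − 2Q = 0.963002, giving −¼ ln(0.963002) = 0.009425.
d = 0.543580 + 0.009425 = 0.553005.

0.553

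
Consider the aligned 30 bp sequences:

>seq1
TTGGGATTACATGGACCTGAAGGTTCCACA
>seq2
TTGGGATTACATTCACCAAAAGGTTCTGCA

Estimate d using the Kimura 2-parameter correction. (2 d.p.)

Of 30 sites, 3 differences are transitions and 3 are transversions, so P = 3/30 = 0.1 and Q = 3/30 = 0.1.
Under the Kimura two-parameter model, d = −½ ln(1 − 2P − Q) − ¼ ln(1 − 2Q).
1 − 2P − Q = 0.7, giving −½ ln(0.7) = 0.178337.
1 − 2Q = 0.8, giving −¼ ln(0.8) = 0.055786.
d = 0.178337 + 0.055786 = 0.234123.

0.23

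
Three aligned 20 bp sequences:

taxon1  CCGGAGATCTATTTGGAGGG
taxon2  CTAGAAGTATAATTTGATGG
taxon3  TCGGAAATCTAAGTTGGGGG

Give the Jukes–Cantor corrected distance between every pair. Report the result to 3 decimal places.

taxon1–taxon2: 8/20 sites differ → p = 0.4, d = −0.75 ln(1 − 0.533333) = 0.571605 ≈ 0.572.
taxon1–taxon3: 6/20 sites differ → p = 0.3, d = −0.75 ln(1 − 0.4) = 0.383119 ≈ 0.383.
taxon2–taxon3: 8/20 sites differ → p = 0.4, d = −0.75 ln(1 − 0.533333) = 0.571605 ≈ 0.572.

d(taxon1,taxon2) = 0.572, d(taxon1,taxon3) = 0.383, d(taxon2,taxon3) = 0.572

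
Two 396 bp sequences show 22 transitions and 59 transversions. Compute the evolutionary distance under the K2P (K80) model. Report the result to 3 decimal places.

0.239

P = 22/396 ≈ 0.055556 and Q = 59/396 ≈ 0.14899.
Under the Kimura two-parameter model, d = −½ ln(1 − 2P − Q) − ¼ ln(1 − 2Q).
1 − 2P − Q = 0.739898, giving −½ ln(0.739898) = 0.150621.
1 − 2Q = 0.70202, giving −¼ ln(0.70202) = 0.088448.
d = 0.150621 + 0.088448 = 0.239069.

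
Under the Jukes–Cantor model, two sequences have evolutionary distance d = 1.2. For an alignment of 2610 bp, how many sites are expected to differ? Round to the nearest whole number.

Invert JC69: p = (3/4)(1 − e^(−4d/3)) = 0.75 × (1 − e^(-1.6)) = 0.75 × (1 − 0.201897) = 0.598577.
Expected differing sites = pL ≈ 0.598577 × 2610 = 1562.28597 ≈ 1562.

1562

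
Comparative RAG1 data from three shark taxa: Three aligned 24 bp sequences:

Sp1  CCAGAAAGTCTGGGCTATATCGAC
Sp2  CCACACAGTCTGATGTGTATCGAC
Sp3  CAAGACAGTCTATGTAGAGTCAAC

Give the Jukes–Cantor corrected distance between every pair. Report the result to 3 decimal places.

Sp1–Sp2: 6/24 sites differ → p = 0.25, d = −0.75 ln(1 − 0.333333) = 0.304098 ≈ 0.304.
Sp1–Sp3: 10/24 sites differ → p ≈ 0.416667, d = −0.75 ln(1 − 0.555556) = 0.608198 ≈ 0.608.
Sp2–Sp3: 10/24 sites differ → p ≈ 0.416667, d = −0.75 ln(1 − 0.555556) = 0.608198 ≈ 0.608.

d(Sp1,Sp2) = 0.304, d(Sp1,Sp3) = 0.608, d(Sp2,Sp3) = 0.608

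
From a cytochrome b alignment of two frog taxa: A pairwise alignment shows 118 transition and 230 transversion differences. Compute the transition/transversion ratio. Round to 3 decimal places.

0.513

R = 118/230 = 0.513043… ≈ 0.513 (to 3 d.p.).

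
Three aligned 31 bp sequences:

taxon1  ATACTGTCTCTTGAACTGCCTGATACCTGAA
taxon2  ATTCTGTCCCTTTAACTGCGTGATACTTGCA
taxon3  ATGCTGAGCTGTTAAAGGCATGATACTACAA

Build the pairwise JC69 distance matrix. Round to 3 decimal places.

taxon1–taxon2: 6/31 sites differ → p ≈ 0.193548, d = −0.75 ln(1 − 0.258064) = 0.223869 ≈ 0.224.
taxon1–taxon3: 13/31 sites differ → p ≈ 0.419355, d = −0.75 ln(1 − 0.55914) = 0.614271 ≈ 0.614.
taxon2–taxon3: 11/31 sites differ → p ≈ 0.354839, d = −0.75 ln(1 − 0.473119) = 0.480585 ≈ 0.481.

d(taxon1,taxon2) = 0.224, d(taxon1,taxon3) = 0.614, d(taxon2,taxon3) = 0.481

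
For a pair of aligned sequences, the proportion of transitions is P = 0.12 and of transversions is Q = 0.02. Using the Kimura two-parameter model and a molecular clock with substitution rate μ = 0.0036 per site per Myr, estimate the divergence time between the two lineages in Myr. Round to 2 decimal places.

22.33

Under the Kimura two-parameter model, d = −½ ln(1 − 2P − Q) − ¼ ln(1 − 2Q).
1 − 2P − Q = 0.74, giving −½ ln(0.74) = 0.150553.
1 − 2Q = 0.96, giving −¼ ln(0.96) = 0.010205.
d = 0.150553 + 0.010205 = 0.160758.
Under a molecular clock d = 2μt, so t = d/(2μ) = 0.160758 / (2 × 0.0036) = 22.33 Myr.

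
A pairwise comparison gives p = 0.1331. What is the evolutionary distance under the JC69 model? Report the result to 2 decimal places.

d = −(3/4) ln(1 − 4p/3) = −0.75 ln(1 − 0.177467) = −0.75 ln(0.822533)
  = −0.75 × (-0.195367) = 0.146525 substitutions/site.

0.15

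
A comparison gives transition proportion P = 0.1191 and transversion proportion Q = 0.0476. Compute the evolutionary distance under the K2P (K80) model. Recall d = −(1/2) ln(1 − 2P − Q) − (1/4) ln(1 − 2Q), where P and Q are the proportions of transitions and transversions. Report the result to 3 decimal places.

Under the Kimura two-parameter model, d = −½ ln(1 − 2P − Q) − ¼ ln(1 − 2Q).
1 − 2P − Q = 0.7142, giving −½ ln(0.7142) = 0.168296.
1 − 2Q = 0.9048, giving −¼ ln(0.9048) = 0.025010.
d = 0.168296 + 0.025010 = 0.193306.

0.193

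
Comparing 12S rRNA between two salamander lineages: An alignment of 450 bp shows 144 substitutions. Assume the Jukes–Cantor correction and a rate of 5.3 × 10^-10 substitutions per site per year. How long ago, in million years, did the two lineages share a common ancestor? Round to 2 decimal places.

p = 144/450 = 0.32.
d = −(3/4) ln(1 − 4p/3) = −0.75 ln(1 − 0.426667) = −0.75 ln(0.573333)
  = −0.75 × (-0.556289) = 0.417217 substitutions/site.
Under a molecular clock d = 2μt, so t = d/(2μ) = 0.417217 / (2 × 5.3 × 10^-10) = 393.60 million years.

393.60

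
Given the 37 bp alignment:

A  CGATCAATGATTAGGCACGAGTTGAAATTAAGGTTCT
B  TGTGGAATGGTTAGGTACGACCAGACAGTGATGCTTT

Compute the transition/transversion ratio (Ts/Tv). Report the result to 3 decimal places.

0.875

Transitions are A↔G and C↔T; transversions are all other mismatches.
Transitions: 7. Transversions: 8.
R = 7/8 = 0.875.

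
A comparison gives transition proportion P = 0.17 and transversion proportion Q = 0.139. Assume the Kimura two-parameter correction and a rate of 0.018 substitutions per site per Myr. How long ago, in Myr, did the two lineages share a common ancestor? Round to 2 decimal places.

11.32

Under the Kimura two-parameter model, d = −½ ln(1 − 2P − Q) − ¼ ln(1 − 2Q).
1 − 2P − Q = 0.521, giving −½ ln(0.521) = 0.326003.
1 − 2Q = 0.722, giving −¼ ln(0.722) = 0.081433.
d = 0.326003 + 0.081433 = 0.407436.
Under a molecular clock d = 2μt, so t = d/(2μ) = 0.407436 / (2 × 0.018) = 11.32 Myr.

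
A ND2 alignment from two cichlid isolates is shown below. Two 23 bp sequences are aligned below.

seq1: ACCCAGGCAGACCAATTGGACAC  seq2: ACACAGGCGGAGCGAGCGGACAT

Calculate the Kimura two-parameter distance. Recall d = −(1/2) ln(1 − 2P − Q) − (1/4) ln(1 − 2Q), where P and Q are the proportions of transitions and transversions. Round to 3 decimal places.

Of 23 sites, 4 differences are transitions and 3 are transversions, so P = 4/23 ≈ 0.173913 and Q = 3/23 ≈ 0.130435.
Under the Kimura two-parameter model, d = −½ ln(1 − 2P − Q) − ¼ ln(1 − 2Q).
1 − 2P − Q = 0.521739, giving −½ ln(0.521739) = 0.325294.
1 − 2Q = 0.73913, giving −¼ ln(0.73913) = 0.075570.
d = 0.325294 + 0.075570 = 0.400864.

0.401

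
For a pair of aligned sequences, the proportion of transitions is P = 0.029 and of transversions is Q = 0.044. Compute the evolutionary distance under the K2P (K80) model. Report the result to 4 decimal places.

Under the Kimura two-parameter model, d = −½ ln(1 − 2P − Q) − ¼ ln(1 − 2Q).
1 − 2P − Q = 0.898, giving −½ ln(0.898) = 0.053793.
1 − 2Q = 0.912, giving −¼ ln(0.912) = 0.023029.
d = 0.053793 + 0.023029 = 0.076822.

0.0768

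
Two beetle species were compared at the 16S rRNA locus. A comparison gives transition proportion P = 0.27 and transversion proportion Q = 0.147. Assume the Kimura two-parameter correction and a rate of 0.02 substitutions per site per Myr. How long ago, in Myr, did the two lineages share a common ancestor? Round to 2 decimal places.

Under the Kimura two-parameter model, d = −½ ln(1 − 2P − Q) − ¼ ln(1 − 2Q).
1 − 2P − Q = 0.313, giving −½ ln(0.313) = 0.580776.
1 − 2Q = 0.706, giving −¼ ln(0.706) = 0.087035.
d = 0.580776 + 0.087035 = 0.667811.
Under a molecular clock d = 2μt, so t = d/(2μ) = 0.667811 / (2 × 0.02) = 16.70 Myr.

16.70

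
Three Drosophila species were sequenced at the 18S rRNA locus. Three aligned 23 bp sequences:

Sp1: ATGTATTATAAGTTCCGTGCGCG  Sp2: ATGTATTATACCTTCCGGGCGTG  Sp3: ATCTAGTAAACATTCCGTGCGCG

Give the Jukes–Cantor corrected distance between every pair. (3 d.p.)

d(Sp1,Sp2) = 0.198, d(Sp1,Sp3) = 0.257, d(Sp2,Sp3) = 0.321

Sp1–Sp2: 4/23 sites differ → p ≈ 0.173913, d = −0.75 ln(1 − 0.231884) = 0.197861 ≈ 0.198.
Sp1–Sp3: 5/23 sites differ → p ≈ 0.217391, d = −0.75 ln(1 − 0.289855) = 0.256715 ≈ 0.257.
Sp2–Sp3: 6/23 sites differ → p ≈ 0.26087, d = −0.75 ln(1 − 0.347827) = 0.320584 ≈ 0.321.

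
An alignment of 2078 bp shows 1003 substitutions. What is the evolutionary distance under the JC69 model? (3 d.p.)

0.774

p = 1003/2078 ≈ 0.482676.
d = −(3/4) ln(1 − 4p/3) = −0.75 ln(1 − 0.643568) = −0.75 ln(0.356432)
  = −0.75 × (-1.031612) = 0.773709 substitutions/site.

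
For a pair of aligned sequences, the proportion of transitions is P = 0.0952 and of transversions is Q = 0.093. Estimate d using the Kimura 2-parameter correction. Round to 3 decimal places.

Under the Kimura two-parameter model, d = −½ ln(1 − 2P − Q) − ¼ ln(1 − 2Q).
1 − 2P − Q = 0.7166, giving −½ ln(0.7166) = 0.166619.
1 − 2Q = 0.814, giving −¼ ln(0.814) = 0.051449.
d = 0.166619 + 0.051449 = 0.218068.

0.218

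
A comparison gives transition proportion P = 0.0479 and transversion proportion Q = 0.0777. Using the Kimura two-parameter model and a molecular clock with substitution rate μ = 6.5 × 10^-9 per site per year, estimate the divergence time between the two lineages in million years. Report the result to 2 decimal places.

Under the Kimura two-parameter model, d = −½ ln(1 − 2P − Q) − ¼ ln(1 − 2Q).
1 − 2P − Q = 0.8265, giving −½ ln(0.8265) = 0.095278.
1 − 2Q = 0.8446, giving −¼ ln(0.8446) = 0.042223.
d = 0.095278 + 0.042223 = 0.137501.
Under a molecular clock d = 2μt, so t = d/(2μ) = 0.137501 / (2 × 6.5 × 10^-9) = 10.58 million years.

10.58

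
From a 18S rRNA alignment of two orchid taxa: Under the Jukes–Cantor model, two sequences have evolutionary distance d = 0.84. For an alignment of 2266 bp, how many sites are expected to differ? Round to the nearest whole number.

Invert JC69: p = (3/4)(1 − e^(−4d/3)) = 0.75 × (1 − e^(-1.12)) = 0.75 × (1 − 0.326280) = 0.505290.
Expected differing sites = pL ≈ 0.505290 × 2266 = 1144.98714 ≈ 1145.

1145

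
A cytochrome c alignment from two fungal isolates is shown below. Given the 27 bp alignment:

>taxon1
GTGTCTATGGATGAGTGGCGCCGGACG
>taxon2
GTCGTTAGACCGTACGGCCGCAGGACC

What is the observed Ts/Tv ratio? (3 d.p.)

Transitions are A↔G and C↔T; transversions are all other mismatches.
Transitions: 2. Transversions: 12.
R = 2/12 = 0.166666… ≈ 0.167 (to 3 d.p.).

0.167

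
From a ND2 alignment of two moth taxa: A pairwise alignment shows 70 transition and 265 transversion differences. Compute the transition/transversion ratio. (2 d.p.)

R = 70/265 = 0.264150… ≈ 0.26 (to 2 d.p.).

0.26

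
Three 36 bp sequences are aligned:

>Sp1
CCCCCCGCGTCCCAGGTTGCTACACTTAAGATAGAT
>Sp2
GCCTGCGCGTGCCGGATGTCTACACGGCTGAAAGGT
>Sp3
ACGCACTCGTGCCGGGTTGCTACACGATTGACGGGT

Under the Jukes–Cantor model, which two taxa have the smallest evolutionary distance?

Sp1–Sp2: 14/36 differ, p = 0.389, d = 0.548.
Sp1–Sp3: 13/36 differ, p = 0.361, d = 0.493.
Sp2–Sp3: 12/36 differ, p = 0.333, d = 0.441.
The smallest distance is between Sp2 and Sp3.

Sp2 and Sp3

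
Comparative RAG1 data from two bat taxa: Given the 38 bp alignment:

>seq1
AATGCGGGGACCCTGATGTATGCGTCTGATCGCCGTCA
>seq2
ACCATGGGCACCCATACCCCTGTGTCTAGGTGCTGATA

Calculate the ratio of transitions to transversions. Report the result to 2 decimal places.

1.38

Transitions are A↔G and C↔T; transversions are all other mismatches.
Transitions: 11. Transversions: 8.
R = 11/8 = 1.375 ≈ 1.38 (to 2 d.p.).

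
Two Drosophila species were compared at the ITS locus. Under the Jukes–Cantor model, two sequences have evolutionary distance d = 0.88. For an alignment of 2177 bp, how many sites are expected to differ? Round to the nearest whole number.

Invert JC69: p = (3/4)(1 − e^(−4d/3)) = 0.75 × (1 − e^(-1.173333)) = 0.75 × (1 − 0.309334) = 0.518000.
Expected differing sites = pL ≈ 0.518000 × 2177 = 1127.686 ≈ 1128.

1128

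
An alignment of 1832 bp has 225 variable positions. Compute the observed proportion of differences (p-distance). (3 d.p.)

0.123

p = 225/1832 = 0.122816… ≈ 0.123 (to 3 d.p.).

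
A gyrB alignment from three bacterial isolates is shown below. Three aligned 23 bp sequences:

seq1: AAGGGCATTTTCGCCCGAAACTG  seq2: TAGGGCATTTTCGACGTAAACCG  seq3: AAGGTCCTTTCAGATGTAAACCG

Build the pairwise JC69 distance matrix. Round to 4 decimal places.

seq1–seq2: 5/23 sites differ → p ≈ 0.217391, d = −0.75 ln(1 − 0.289855) = 0.256715 ≈ 0.2567.
seq1–seq3: 9/23 sites differ → p ≈ 0.391304, d = −0.75 ln(1 − 0.521739) = 0.553199 ≈ 0.5532.
seq2–seq3: 6/23 sites differ → p ≈ 0.26087, d = −0.75 ln(1 − 0.347827) = 0.320584 ≈ 0.3206.

d(seq1,seq2) = 0.2567, d(seq1,seq3) = 0.5532, d(seq2,seq3) = 0.3206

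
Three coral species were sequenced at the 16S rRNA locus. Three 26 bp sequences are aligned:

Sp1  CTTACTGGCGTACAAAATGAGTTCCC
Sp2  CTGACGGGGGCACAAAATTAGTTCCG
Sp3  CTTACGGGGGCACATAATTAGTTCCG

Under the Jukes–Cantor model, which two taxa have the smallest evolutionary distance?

Sp1–Sp2: 6/26 differ, p = 0.231, d = 0.276.
Sp1–Sp3: 6/26 differ, p = 0.231, d = 0.276.
Sp2–Sp3: 2/26 differ, p = 0.077, d = 0.081.
The smallest distance is between Sp2 and Sp3.

Sp2 and Sp3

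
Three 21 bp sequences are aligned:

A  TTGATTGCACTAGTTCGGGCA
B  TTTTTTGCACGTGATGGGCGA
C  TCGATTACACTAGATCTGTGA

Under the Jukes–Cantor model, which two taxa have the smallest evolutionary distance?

A and C

A–B: 8/21 differ, p = 0.381, d = 0.532.
A–C: 6/21 differ, p = 0.286, d = 0.360.
B–C: 9/21 differ, p = 0.429, d = 0.635.
The smallest distance is between A and C.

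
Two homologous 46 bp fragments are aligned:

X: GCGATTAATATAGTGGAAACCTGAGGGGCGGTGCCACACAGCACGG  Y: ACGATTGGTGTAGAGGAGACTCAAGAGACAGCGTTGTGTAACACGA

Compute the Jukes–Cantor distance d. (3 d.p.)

The sequences differ at 21 of 46 sites, so p = 21/46 ≈ 0.456522.
d = −(3/4) ln(1 − 4p/3) = −0.75 ln(1 − 0.608696) = −0.75 ln(0.391304)
  = −0.75 × (-0.938271) = 0.703703 substitutions/site.

0.704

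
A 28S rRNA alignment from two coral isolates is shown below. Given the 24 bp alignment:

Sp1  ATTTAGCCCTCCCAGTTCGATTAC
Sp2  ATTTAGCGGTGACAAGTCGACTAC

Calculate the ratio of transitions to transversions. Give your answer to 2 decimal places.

0.40

Transitions are A↔G and C↔T; transversions are all other mismatches.
Transitions: 2. Transversions: 5.
R = 2/5 = 0.40.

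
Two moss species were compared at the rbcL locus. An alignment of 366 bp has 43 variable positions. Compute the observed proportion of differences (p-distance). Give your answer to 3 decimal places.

p = 43/366 = 0.117486… ≈ 0.117 (to 3 d.p.).

0.117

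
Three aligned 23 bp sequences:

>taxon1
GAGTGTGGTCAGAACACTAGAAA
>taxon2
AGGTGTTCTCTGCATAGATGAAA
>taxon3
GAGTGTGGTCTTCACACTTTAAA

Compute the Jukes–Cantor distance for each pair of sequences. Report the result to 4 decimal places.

taxon1–taxon2: 10/23 sites differ → p ≈ 0.434783, d = −0.75 ln(1 − 0.579711) = 0.650110 ≈ 0.6501.
taxon1–taxon3: 5/23 sites differ → p ≈ 0.217391, d = −0.75 ln(1 − 0.289855) = 0.256715 ≈ 0.2567.
taxon2–taxon3: 9/23 sites differ → p ≈ 0.391304, d = −0.75 ln(1 − 0.521739) = 0.553199 ≈ 0.5532.

d(taxon1,taxon2) = 0.6501, d(taxon1,taxon3) = 0.2567, d(taxon2,taxon3) = 0.5532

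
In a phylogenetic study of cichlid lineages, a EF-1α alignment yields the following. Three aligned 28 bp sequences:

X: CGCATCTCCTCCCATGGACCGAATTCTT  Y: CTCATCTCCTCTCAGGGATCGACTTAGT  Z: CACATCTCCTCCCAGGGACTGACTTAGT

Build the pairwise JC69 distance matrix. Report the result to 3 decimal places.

d(X,Y) = 0.304, d(X,Z) = 0.252, d(Y,Z) = 0.158

X–Y: 7/28 sites differ → p = 0.25, d = −0.75 ln(1 − 0.333333) = 0.304098 ≈ 0.304.
X–Z: 6/28 sites differ → p ≈ 0.214286, d = −0.75 ln(1 − 0.285715) = 0.252355 ≈ 0.252.
Y–Z: 4/28 sites differ → p ≈ 0.142857, d = −0.75 ln(1 − 0.190476) = 0.158482 ≈ 0.158.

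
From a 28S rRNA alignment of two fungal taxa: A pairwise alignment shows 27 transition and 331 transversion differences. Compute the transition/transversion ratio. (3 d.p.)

R = 27/331 = 0.081570… ≈ 0.082 (to 3 d.p.).

0.082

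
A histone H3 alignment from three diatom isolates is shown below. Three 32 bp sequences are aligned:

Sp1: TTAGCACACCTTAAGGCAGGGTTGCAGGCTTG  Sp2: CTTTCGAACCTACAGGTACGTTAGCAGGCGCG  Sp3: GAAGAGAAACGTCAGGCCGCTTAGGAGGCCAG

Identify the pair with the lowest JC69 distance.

Sp1–Sp2: 13/32 differ, p = 0.406, d = 0.585.
Sp1–Sp3: 15/32 differ, p = 0.469, d = 0.736.
Sp2–Sp3: 15/32 differ, p = 0.469, d = 0.736.
The smallest distance is between Sp1 and Sp2.

Sp1 and Sp2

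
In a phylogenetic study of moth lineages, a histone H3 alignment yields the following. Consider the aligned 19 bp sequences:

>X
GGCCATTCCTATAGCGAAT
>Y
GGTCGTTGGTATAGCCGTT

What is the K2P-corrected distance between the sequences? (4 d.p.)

Of 19 sites, 3 differences are transitions and 4 are transversions, so P = 3/19 ≈ 0.157895 and Q = 4/19 ≈ 0.210526.
Under the Kimura two-parameter model, d = −½ ln(1 − 2P − Q) − ¼ ln(1 − 2Q).
1 − 2P − Q = 0.473684, giving −½ ln(0.473684) = 0.373607.
1 − 2Q = 0.578948, giving −¼ ln(0.578948) = 0.136636.
d = 0.373607 + 0.136636 = 0.510243.

0.5102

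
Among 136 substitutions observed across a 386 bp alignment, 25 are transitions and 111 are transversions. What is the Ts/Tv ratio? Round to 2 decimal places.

0.23

R = 25/111 = 0.225225… ≈ 0.23 (to 2 d.p.).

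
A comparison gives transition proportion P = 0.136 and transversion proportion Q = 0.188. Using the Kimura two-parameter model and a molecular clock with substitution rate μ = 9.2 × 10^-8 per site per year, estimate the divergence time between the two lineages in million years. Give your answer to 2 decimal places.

2.32

Under the Kimura two-parameter model, d = −½ ln(1 − 2P − Q) − ¼ ln(1 − 2Q).
1 − 2P − Q = 0.54, giving −½ ln(0.54) = 0.308093.
1 − 2Q = 0.624, giving −¼ ln(0.624) = 0.117901.
d = 0.308093 + 0.117901 = 0.425994.
Under a molecular clock d = 2μt, so t = d/(2μ) = 0.425994 / (2 × 9.2 × 10^-8) = 2.32 million years.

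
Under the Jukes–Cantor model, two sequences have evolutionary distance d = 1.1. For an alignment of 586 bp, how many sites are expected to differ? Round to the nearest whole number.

Invert JC69: p = (3/4)(1 − e^(−4d/3)) = 0.75 × (1 − e^(-1.466667)) = 0.75 × (1 − 0.230693) = 0.576980.
Expected differing sites = pL ≈ 0.576980 × 586 = 338.11028 ≈ 338.

338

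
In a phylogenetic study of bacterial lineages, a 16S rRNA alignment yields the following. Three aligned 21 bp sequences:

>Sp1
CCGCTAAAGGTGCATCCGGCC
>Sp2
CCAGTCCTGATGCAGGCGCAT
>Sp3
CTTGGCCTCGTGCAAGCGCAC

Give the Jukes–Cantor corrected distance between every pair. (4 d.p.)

Sp1–Sp2: 11/21 sites differ → p ≈ 0.52381, d = −0.75 ln(1 − 0.698413) = 0.899023 ≈ 0.8990.
Sp1–Sp3: 12/21 sites differ → p ≈ 0.571429, d = −0.75 ln(1 − 0.761905) = 1.076314 ≈ 1.0763.
Sp2–Sp3: 7/21 sites differ → p ≈ 0.333333, d = −0.75 ln(1 − 0.444444) = 0.440839 ≈ 0.4408.

d(Sp1,Sp2) = 0.8990, d(Sp1,Sp3) = 1.0763, d(Sp2,Sp3) = 0.4408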